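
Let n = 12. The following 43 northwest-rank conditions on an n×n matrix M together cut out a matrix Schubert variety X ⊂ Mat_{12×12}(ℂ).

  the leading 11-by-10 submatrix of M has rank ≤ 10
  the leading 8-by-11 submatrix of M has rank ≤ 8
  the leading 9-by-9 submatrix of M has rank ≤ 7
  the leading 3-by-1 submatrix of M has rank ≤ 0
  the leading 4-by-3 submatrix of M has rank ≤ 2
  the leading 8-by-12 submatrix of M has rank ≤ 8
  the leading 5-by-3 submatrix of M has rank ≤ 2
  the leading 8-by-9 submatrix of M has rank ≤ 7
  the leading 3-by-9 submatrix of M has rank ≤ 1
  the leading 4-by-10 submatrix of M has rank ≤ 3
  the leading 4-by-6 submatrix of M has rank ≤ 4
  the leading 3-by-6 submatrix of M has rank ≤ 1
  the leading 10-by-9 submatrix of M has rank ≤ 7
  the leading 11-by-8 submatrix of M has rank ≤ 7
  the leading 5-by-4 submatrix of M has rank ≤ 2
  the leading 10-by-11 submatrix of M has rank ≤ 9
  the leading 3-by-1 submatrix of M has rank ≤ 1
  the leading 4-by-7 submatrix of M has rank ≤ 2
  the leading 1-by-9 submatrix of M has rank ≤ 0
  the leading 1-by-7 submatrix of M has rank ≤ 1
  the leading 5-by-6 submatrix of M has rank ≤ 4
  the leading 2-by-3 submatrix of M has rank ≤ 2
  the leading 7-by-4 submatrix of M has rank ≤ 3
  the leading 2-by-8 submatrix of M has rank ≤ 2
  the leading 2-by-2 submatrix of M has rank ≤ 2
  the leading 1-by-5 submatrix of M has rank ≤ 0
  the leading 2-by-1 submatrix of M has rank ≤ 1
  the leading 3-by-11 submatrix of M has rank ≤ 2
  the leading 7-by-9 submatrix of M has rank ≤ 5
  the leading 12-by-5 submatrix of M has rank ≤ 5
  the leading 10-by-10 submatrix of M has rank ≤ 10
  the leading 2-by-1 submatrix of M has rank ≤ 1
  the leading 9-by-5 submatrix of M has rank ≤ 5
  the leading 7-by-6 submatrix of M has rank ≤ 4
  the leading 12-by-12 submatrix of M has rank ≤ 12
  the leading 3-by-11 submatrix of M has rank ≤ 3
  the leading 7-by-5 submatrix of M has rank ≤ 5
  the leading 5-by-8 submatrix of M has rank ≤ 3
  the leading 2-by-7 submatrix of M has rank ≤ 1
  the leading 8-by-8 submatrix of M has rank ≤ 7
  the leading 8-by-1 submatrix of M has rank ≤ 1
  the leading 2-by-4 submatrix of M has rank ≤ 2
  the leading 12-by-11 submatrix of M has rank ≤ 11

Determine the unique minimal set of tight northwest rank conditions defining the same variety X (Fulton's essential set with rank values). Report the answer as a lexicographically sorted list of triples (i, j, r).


Computing R[i][j] = min implied NW-rank bound (n=12, 43 conditions):

  i=1: 0, 0, 0, 0, 0, 0, 0, 0, 0, 1, 1, 1
  i=2: 0, 1, 1, 1, 1, 1, 1, 1, 1, 2, 2, 2
  i=3: 0, 1, 1, 1, 1, 1, 1, 1, 1, 2, 2, 3
  i=4: 1, 2, 2, 2, 2, 2, 2, 2, 2, 3, 3, 4
  i=5: 1, 2, 2, 2, 3, 3, 3, 3, 3, 4, 4, 5
  i=6: 1, 2, 3, 3, 4, 4, 4, 4, 4, 5, 5, 6
  i=7: 1, 2, 3, 3, 4, 4, 5, 5, 5, 6, 6, 7
  i=8: 1, 2, 3, 4, 5, 5, 6, 6, 6, 7, 7, 8
  i=9: 1, 2, 3, 4, 5, 6, 7, 7, 7, 8, 8, 9
  i=10: 1, 2, 3, 4, 5, 6, 7, 7, 7, 8, 9, 10
  i=11: 1, 2, 3, 4, 5, 6, 7, 7, 8, 9, 10, 11
  i=12: 1, 2, 3, 4, 5, 6, 7, 8, 9, 10, 11, 12

the unique w with this rank table is (10, 2, 12, 1, 5, 3, 7, 4, 6, 11, 9, 8).

D(w) has 26 cells with 9 SE-corners; essential set:

[(1, 9, 0), (3, 1, 0), (3, 9, 1), (3, 11, 2), (5, 4, 2), (7, 4, 3), (7, 6, 4), (10, 9, 7), (11, 8, 7)]


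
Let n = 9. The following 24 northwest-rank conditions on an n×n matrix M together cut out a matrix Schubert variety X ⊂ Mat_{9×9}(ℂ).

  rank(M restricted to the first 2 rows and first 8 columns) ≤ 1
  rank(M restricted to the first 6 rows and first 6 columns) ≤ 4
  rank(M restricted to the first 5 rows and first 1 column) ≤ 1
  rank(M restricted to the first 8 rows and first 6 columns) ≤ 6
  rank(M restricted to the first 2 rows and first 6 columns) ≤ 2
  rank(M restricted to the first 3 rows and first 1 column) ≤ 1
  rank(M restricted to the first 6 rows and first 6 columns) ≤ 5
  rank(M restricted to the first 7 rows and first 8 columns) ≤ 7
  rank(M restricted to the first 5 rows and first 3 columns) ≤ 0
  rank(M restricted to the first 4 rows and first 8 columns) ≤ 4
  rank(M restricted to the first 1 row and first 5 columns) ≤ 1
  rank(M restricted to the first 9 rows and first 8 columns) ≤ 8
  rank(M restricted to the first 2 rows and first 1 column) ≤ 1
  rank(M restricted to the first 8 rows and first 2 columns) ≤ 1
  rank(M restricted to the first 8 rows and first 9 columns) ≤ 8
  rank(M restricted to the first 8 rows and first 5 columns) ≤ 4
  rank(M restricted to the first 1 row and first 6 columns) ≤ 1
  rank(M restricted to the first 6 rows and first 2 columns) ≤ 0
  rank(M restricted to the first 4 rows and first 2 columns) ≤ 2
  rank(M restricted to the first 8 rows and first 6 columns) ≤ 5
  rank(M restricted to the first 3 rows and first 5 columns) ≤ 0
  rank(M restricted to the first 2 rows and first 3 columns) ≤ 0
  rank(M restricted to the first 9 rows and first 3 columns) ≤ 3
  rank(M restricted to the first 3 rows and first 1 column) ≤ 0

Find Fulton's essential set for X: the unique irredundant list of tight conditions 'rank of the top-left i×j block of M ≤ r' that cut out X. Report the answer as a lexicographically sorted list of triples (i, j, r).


Propagating the 24 rank bounds to every northwest block:

  row 1: 0  0  0  0  0  1  1  1  1
  row 2: 0  0  0  0  0  1  1  1  2
  row 3: 0  0  0  0  0  1  2  2  3
  row 4: 0  0  0  1  1  2  3  3  4
  row 5: 0  0  0  1  2  3  4  4  5
  row 6: 0  0  1  2  3  4  5  5  6
  row 7: 1  1  2  3  4  5  6  6  7
  row 8: 1  1  2  3  4  5  6  7  8
  row 9: 1  2  3  4  5  6  7  8  9

so w = (6, 9, 7, 4, 5, 3, 1, 8, 2).

Fulton essential set (5 of the 26 Rothe cells):

[(2, 8, 1), (3, 5, 0), (5, 3, 0), (6, 2, 0), (8, 2, 1)]


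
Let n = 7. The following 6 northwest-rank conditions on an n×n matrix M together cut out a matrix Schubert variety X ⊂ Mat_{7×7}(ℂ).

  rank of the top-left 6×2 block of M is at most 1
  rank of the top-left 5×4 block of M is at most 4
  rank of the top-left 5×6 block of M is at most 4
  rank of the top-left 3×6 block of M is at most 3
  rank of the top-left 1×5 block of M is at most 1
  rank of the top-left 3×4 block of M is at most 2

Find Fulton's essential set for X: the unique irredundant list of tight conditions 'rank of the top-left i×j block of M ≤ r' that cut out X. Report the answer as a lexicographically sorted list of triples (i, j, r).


The tightest implied rank at each (i,j), from the 6 conditions:

  i=1: 1 1 1 1 1 1 1
  i=2: 1 1 2 2 2 2 2
  i=3: 1 1 2 2 3 3 3
  i=4: 1 1 2 3 4 4 4
  i=5: 1 1 2 3 4 4 5
  i=6: 1 1 2 3 4 5 6
  i=7: 1 2 3 4 5 6 7

the unique w with this rank table is (1, 3, 5, 4, 7, 6, 2).

3 SE-corners of the 7-cell Rothe diagram give Ess(w):

[(3, 4, 2), (5, 6, 4), (6, 2, 1)]


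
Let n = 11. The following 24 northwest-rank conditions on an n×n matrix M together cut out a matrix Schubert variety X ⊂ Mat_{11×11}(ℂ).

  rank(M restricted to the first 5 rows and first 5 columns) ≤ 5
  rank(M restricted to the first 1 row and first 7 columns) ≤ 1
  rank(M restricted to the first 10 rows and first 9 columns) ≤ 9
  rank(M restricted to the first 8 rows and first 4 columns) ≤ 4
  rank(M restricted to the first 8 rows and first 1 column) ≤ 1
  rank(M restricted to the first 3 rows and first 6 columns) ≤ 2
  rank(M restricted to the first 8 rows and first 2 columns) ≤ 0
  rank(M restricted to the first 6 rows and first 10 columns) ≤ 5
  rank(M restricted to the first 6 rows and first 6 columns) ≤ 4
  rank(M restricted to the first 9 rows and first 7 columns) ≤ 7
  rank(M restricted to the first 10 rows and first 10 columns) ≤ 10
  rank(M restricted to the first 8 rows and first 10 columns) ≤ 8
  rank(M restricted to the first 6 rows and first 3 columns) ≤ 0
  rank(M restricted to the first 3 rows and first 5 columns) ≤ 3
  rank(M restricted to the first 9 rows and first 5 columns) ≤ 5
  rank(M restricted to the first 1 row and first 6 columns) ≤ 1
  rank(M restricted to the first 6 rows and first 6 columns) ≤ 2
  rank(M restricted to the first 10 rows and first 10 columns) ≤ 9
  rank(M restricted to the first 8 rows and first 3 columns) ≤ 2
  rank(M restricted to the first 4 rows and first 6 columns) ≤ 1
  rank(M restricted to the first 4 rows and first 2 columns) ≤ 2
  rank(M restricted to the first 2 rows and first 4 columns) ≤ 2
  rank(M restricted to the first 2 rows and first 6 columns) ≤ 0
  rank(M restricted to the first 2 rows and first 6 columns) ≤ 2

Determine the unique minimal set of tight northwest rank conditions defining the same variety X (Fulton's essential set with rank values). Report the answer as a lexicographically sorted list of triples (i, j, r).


Reconstructing r_w from the 24 given conditions:

  row 1: 0 | 0 | 0 | 0 | 0 | 0 | 1 | 1 | 1 | 1 | 1
  row 2: 0 | 0 | 0 | 0 | 0 | 0 | 1 | 2 | 2 | 2 | 2
  row 3: 0 | 0 | 0 | 1 | 1 | 1 | 2 | 3 | 3 | 3 | 3
  row 4: 0 | 0 | 0 | 1 | 1 | 1 | 2 | 3 | 4 | 4 | 4
  row 5: 0 | 0 | 0 | 1 | 2 | 2 | 3 | 4 | 5 | 5 | 5
  row 6: 0 | 0 | 0 | 1 | 2 | 2 | 3 | 4 | 5 | 5 | 6
  row 7: 0 | 0 | 1 | 2 | 3 | 3 | 4 | 5 | 6 | 6 | 7
  row 8: 0 | 0 | 1 | 2 | 3 | 4 | 5 | 6 | 7 | 7 | 8
  row 9: 1 | 1 | 2 | 3 | 4 | 5 | 6 | 7 | 8 | 8 | 9
  row 10: 1 | 2 | 3 | 4 | 5 | 6 | 7 | 8 | 9 | 9 | 10
  row 11: 1 | 2 | 3 | 4 | 5 | 6 | 7 | 8 | 9 | 10 | 11

the unique w with this rank table is (7, 8, 4, 9, 5, 11, 3, 6, 1, 2, 10).

Fulton essential set (6 of the 32 Rothe cells):

[(2, 6, 0), (4, 6, 1), (6, 3, 0), (6, 6, 2), (6, 10, 5), (8, 2, 0)]


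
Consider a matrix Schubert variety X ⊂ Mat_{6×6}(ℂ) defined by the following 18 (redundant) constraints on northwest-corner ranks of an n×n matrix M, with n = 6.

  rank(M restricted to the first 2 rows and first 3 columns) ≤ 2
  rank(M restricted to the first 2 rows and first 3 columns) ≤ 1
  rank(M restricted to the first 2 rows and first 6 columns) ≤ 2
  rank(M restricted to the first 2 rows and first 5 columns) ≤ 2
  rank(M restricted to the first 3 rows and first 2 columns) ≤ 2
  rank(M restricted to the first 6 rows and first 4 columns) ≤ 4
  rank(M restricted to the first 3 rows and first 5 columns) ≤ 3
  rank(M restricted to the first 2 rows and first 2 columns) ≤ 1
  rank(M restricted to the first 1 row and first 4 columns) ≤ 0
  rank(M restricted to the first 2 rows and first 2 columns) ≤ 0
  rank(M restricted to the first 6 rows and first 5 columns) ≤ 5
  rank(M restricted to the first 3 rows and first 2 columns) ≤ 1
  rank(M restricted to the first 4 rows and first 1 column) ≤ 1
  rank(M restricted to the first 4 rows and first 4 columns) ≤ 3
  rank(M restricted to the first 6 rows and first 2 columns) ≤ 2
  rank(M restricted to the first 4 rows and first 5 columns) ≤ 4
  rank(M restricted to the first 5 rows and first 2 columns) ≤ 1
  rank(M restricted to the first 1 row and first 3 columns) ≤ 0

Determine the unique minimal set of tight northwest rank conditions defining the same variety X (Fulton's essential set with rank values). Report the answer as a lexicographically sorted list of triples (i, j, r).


Reconstructing r_w from the 18 given conditions:

  R[1]: 0 | 0 | 0 | 0 | 1 | 1
  R[2]: 0 | 0 | 1 | 1 | 2 | 2
  R[3]: 1 | 1 | 2 | 2 | 3 | 3
  R[4]: 1 | 1 | 2 | 3 | 4 | 4
  R[5]: 1 | 1 | 2 | 3 | 4 | 5
  R[6]: 1 | 2 | 3 | 4 | 5 | 6

second differences of R give the permutation w = (5, 3, 1, 4, 6, 2).

Fulton essential set (3 of the 8 Rothe cells):

[(1, 4, 0), (2, 2, 0), (5, 2, 1)]


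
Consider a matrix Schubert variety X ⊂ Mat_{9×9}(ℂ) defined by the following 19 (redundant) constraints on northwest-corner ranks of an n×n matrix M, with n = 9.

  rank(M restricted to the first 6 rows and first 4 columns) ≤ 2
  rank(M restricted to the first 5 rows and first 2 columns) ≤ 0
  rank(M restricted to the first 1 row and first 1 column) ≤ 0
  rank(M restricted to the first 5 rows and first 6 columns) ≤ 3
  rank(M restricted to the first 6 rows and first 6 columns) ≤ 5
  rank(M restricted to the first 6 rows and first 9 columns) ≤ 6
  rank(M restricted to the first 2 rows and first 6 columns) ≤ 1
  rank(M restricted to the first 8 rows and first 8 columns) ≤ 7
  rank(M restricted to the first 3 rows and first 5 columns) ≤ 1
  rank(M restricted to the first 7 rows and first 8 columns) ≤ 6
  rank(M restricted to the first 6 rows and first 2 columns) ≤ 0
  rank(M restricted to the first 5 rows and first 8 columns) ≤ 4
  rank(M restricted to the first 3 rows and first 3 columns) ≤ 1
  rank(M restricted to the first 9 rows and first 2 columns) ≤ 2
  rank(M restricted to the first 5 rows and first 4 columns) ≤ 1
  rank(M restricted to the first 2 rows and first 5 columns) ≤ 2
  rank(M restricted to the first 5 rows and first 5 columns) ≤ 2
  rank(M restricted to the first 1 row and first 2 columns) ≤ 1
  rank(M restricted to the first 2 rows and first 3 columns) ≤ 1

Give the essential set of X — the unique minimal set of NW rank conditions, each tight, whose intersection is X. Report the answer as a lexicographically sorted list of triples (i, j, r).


Rank table r_w(9×9) implied by the 19 constraints:

  0  0  1  1  1  1  1  1  1
  0  0  1  1  1  1  2  2  2
  0  0  1  1  1  2  3  3  3
  0  0  1  1  2  3  4  4  4
  0  0  1  1  2  3  4  4  5
  0  0  1  2  3  4  5  5  6
  1  1  2  3  4  5  6  6  7
  1  2  3  4  5  6  7  7  8
  1  2  3  4  5  6  7  8  9

second differences of R give the permutation w = (3, 7, 6, 5, 9, 4, 1, 2, 8).

5 SE-corners of the 20-cell Rothe diagram give Ess(w):

[(2, 6, 1), (3, 5, 1), (5, 4, 1), (5, 8, 4), (6, 2, 0)]


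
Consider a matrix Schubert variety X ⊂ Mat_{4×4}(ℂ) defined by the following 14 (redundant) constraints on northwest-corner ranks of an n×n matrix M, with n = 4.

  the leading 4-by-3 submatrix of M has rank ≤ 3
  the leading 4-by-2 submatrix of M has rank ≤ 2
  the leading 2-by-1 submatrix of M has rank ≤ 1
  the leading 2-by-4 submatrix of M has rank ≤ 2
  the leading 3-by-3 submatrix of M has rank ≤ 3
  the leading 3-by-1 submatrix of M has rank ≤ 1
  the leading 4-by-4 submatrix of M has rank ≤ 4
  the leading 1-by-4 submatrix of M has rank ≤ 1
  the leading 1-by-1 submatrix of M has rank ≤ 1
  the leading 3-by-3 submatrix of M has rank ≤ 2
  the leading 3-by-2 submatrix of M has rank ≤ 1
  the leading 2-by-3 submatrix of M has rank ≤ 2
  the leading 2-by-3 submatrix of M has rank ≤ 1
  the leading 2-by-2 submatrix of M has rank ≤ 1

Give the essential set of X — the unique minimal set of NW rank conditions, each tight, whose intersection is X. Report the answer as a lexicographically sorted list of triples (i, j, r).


Recovering R(i,j) via the rank-extension bound from the 14 conditions:

  R[1]: 1 1 1 1
  R[2]: 1 1 1 2
  R[3]: 1 1 2 3
  R[4]: 1 2 3 4

so w = (1, 4, 3, 2).

ℓ(w)=3; the 2 essential cells (i,j,r):

[(2, 3, 1), (3, 2, 1)]


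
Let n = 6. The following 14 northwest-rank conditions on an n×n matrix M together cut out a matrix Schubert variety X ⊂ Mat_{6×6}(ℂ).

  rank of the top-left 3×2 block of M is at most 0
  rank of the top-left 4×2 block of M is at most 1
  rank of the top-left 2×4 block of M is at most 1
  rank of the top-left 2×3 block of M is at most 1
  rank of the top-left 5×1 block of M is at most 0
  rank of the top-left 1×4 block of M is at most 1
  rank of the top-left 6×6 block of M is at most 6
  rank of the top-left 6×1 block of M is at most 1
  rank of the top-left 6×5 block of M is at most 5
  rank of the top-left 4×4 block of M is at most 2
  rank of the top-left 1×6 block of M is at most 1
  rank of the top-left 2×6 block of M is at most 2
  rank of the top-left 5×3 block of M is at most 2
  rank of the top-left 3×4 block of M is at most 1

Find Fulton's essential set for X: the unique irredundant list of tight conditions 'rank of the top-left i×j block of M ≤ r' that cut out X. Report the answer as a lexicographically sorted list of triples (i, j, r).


Computing R[i][j] = min implied NW-rank bound (n=6, 14 conditions):

  i=1: 0 | 0 | 1 | 1 | 1 | 1
  i=2: 0 | 0 | 1 | 1 | 2 | 2
  i=3: 0 | 0 | 1 | 1 | 2 | 3
  i=4: 0 | 1 | 2 | 2 | 3 | 4
  i=5: 0 | 1 | 2 | 3 | 4 | 5
  i=6: 1 | 2 | 3 | 4 | 5 | 6

hence w(1..6) = (3, 5, 6, 2, 4, 1).

|D(w)|=10, |Ess(w)|=3:

[(3, 2, 0), (3, 4, 1), (5, 1, 0)]


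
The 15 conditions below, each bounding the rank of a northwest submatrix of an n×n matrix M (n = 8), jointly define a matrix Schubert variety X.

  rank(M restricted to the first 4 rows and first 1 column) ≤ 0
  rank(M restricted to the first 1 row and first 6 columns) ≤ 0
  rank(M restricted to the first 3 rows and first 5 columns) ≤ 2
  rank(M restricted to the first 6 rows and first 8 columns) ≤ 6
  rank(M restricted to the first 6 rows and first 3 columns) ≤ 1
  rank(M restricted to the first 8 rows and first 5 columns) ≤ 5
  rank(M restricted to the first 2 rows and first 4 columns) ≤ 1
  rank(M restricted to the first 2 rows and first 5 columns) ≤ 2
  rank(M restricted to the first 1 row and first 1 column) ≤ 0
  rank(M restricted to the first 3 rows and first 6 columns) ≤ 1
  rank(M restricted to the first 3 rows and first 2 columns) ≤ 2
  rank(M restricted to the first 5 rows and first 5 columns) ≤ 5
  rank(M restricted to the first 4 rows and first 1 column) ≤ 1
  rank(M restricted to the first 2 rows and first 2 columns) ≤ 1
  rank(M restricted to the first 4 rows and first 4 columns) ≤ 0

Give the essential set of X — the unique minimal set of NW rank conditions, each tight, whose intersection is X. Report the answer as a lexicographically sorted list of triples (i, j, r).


Computing R[i][j] = min implied NW-rank bound (n=8, 15 conditions):

  R[1]: 0  0  0  0  0  0  1  1
  R[2]: 0  0  0  0  1  1  2  2
  R[3]: 0  0  0  0  1  1  2  3
  R[4]: 0  0  0  0  1  2  3  4
  R[5]: 1  1  1  1  2  3  4  5
  R[6]: 1  1  1  2  3  4  5  6
  R[7]: 1  2  2  3  4  5  6  7
  R[8]: 1  2  3  4  5  6  7  8

second differences of R give the permutation w = (7, 5, 8, 6, 1, 4, 2, 3).

D(w) has 21 cells with 4 SE-corners; essential set:

[(1, 6, 0), (3, 6, 1), (4, 4, 0), (6, 3, 1)]


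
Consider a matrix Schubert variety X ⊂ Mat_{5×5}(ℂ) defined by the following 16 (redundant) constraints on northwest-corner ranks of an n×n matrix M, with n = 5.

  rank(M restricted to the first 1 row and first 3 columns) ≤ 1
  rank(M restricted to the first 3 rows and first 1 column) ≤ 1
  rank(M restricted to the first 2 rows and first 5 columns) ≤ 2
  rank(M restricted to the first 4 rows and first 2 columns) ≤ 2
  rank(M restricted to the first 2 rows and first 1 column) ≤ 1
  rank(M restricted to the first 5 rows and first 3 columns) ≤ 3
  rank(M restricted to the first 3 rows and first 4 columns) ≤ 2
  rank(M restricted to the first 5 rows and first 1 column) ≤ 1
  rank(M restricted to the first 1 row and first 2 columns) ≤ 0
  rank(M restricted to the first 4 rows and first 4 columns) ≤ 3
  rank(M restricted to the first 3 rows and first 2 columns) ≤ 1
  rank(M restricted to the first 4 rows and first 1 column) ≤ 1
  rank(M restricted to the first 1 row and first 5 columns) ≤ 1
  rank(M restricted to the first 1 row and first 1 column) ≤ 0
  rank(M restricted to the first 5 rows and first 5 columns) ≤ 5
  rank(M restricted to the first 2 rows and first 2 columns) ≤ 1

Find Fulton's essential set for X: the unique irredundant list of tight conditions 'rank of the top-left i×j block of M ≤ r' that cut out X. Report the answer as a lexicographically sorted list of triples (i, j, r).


Recovering R(i,j) via the rank-extension bound from the 16 conditions:

  row 1: 0  0  1  1  1
  row 2: 1  1  2  2  2
  row 3: 1  1  2  2  3
  row 4: 1  2  3  3  4
  row 5: 1  2  3  4  5

second differences of R give the permutation w = (3, 1, 5, 2, 4).

Rothe diagram D(w) (4 cells), 3 SE-corners (essential conditions):

[(1, 2, 0), (3, 2, 1), (3, 4, 2)]


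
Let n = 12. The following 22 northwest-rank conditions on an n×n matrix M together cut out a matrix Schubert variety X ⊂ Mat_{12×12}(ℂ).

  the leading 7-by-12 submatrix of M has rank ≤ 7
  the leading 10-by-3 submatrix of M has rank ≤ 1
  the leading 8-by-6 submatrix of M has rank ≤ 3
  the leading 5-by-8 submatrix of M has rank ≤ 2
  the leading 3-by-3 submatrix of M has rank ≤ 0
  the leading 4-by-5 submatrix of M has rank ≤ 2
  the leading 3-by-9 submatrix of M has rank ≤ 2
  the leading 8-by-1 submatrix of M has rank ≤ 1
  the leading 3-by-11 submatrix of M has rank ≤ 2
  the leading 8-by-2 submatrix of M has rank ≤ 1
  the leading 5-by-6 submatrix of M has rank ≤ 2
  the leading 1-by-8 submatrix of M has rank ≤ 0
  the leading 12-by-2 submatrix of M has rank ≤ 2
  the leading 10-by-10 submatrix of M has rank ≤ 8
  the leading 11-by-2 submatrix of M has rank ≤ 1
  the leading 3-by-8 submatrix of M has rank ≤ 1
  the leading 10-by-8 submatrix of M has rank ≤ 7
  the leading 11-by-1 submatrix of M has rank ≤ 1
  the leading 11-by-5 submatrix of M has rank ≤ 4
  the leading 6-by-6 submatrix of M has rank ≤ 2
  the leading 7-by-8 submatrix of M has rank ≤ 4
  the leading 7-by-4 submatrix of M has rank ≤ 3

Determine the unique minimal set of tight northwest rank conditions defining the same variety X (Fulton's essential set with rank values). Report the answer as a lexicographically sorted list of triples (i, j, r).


Propagating the 22 rank bounds to every northwest block:

  0 0 0 0 0 0 0 0 1 1 1 1
  0 0 0 1 1 1 1 1 2 2 2 2
  0 0 0 1 1 1 1 1 2 2 2 3
  1 1 1 2 2 2 2 2 3 3 3 4
  1 1 1 2 2 2 2 2 3 4 4 5
  1 1 1 2 2 2 3 3 4 5 5 6
  1 1 1 2 3 3 4 4 5 6 6 7
  1 1 1 2 3 3 4 5 6 7 7 8
  1 1 1 2 3 4 5 6 7 8 8 9
  1 1 1 2 3 4 5 6 7 8 9 10
  1 1 2 3 4 5 6 7 8 9 10 11
  1 2 3 4 5 6 7 8 9 10 11 12

hence w(1..12) = (9, 4, 12, 1, 10, 7, 5, 8, 6, 11, 3, 2).

9 SE-corners of the 40-cell Rothe diagram give Ess(w):

[(1, 8, 0), (3, 3, 0), (3, 8, 1), (3, 11, 2), (5, 8, 2), (6, 6, 2), (8, 6, 3), (10, 3, 1), (11, 2, 1)]


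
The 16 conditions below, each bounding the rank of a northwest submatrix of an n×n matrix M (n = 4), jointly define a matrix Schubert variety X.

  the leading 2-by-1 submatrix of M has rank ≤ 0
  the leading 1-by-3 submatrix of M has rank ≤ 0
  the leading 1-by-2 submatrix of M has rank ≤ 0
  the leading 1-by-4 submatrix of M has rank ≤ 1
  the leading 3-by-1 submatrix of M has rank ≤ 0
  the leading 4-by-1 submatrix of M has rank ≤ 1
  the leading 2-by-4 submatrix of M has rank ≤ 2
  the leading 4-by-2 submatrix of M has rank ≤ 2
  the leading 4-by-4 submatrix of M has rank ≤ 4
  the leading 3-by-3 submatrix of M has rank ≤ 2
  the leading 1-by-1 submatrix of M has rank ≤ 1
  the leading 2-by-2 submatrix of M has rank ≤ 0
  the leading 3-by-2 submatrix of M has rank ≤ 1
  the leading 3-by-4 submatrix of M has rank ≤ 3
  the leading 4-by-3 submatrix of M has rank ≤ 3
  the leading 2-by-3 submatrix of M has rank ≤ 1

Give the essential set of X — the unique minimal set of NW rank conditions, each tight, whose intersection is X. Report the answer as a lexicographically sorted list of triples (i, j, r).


Propagating the 16 rank bounds to every northwest block:

  i=1: 0, 0, 0, 1
  i=2: 0, 0, 1, 2
  i=3: 0, 1, 2, 3
  i=4: 1, 2, 3, 4

the unique w with this rank table is (4, 3, 2, 1).

Fulton essential set (3 of the 6 Rothe cells):

[(1, 3, 0), (2, 2, 0), (3, 1, 0)]


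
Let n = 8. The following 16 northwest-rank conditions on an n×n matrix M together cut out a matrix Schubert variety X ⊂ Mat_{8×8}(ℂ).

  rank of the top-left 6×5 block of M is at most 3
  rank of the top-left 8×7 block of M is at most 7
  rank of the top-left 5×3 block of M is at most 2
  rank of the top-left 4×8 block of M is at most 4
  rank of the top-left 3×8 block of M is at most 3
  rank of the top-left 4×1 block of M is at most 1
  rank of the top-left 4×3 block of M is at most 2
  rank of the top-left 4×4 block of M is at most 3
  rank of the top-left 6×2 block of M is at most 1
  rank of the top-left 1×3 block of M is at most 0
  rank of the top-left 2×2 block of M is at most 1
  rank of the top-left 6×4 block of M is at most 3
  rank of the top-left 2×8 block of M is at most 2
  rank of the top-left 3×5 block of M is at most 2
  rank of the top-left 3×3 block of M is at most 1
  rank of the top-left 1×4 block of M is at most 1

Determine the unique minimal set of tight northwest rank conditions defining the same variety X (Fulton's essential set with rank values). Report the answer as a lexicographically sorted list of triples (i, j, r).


Rank table r_w(8×8) implied by the 16 constraints:

  row 1: 0  0  0  1  1  1  1  1
  row 2: 1  1  1  2  2  2  2  2
  row 3: 1  1  1  2  2  3  3  3
  row 4: 1  1  2  3  3  4  4  4
  row 5: 1  1  2  3  3  4  5  5
  row 6: 1  1  2  3  3  4  5  6
  row 7: 1  2  3  4  4  5  6  7
  row 8: 1  2  3  4  5  6  7  8

second differences of R give the permutation w = (4, 1, 6, 3, 7, 8, 2, 5).

5 SE-corners of the 11-cell Rothe diagram give Ess(w):

[(1, 3, 0), (3, 3, 1), (3, 5, 2), (6, 2, 1), (6, 5, 3)]


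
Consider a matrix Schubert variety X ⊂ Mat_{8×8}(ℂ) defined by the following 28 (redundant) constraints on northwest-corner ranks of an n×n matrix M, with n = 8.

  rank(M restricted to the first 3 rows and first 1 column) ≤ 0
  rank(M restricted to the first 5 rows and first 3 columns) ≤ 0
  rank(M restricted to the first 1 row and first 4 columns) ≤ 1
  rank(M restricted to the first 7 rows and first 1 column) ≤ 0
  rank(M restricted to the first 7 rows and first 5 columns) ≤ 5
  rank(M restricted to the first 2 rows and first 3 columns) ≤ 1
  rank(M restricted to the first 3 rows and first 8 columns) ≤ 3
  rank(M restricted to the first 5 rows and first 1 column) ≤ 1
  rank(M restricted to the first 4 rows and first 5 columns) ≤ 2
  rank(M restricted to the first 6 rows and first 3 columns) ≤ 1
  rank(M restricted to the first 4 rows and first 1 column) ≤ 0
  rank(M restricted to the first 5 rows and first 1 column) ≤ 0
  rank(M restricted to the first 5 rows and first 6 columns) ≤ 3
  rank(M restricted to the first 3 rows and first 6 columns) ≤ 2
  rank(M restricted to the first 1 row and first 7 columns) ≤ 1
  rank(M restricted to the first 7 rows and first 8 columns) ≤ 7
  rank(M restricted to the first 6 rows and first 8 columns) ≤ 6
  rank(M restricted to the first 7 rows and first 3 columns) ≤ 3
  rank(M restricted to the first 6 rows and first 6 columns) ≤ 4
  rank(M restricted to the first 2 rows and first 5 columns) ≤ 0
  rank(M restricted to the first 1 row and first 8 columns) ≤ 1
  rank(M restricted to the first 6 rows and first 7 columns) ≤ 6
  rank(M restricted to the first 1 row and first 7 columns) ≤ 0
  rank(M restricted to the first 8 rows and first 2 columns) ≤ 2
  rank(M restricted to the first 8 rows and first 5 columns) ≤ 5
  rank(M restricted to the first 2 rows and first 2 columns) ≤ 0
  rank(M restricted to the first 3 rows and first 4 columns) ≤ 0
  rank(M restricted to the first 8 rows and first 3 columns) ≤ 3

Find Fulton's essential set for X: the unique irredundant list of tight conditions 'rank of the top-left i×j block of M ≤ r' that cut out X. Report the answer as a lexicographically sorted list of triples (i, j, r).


Recovering R(i,j) via the rank-extension bound from the 28 conditions:

  R[1]: 0 0 0 0 0 0 0 1
  R[2]: 0 0 0 0 0 1 1 2
  R[3]: 0 0 0 0 1 2 2 3
  R[4]: 0 0 0 1 2 3 3 4
  R[5]: 0 0 0 1 2 3 4 5
  R[6]: 0 1 1 2 3 4 5 6
  R[7]: 0 1 2 3 4 5 6 7
  R[8]: 1 2 3 4 5 6 7 8

the unique w with this rank table is (8, 6, 5, 4, 7, 2, 3, 1).

Fulton essential set (5 of the 24 Rothe cells):

[(1, 7, 0), (2, 5, 0), (3, 4, 0), (5, 3, 0), (7, 1, 0)]


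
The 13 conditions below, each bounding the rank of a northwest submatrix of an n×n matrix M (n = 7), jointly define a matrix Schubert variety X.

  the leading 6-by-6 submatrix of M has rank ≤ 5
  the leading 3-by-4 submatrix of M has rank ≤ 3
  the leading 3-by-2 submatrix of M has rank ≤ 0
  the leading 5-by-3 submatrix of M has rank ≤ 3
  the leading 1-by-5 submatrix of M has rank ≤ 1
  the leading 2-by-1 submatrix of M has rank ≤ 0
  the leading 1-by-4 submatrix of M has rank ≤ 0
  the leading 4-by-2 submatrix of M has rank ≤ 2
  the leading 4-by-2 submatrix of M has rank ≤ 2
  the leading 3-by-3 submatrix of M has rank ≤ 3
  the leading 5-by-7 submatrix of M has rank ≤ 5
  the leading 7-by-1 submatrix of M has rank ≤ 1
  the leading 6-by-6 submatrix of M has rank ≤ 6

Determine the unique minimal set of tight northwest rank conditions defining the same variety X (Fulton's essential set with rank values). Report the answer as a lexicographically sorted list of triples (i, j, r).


The tightest implied rank at each (i,j), from the 13 conditions:

  0 0 0 0 1 1 1
  0 0 1 1 2 2 2
  0 0 1 2 3 3 3
  1 1 2 3 4 4 4
  1 2 3 4 5 5 5
  1 2 3 4 5 5 6
  1 2 3 4 5 6 7

hence w(1..7) = (5, 3, 4, 1, 2, 7, 6).

3 SE-corners of the 9-cell Rothe diagram give Ess(w):

[(1, 4, 0), (3, 2, 0), (6, 6, 5)]


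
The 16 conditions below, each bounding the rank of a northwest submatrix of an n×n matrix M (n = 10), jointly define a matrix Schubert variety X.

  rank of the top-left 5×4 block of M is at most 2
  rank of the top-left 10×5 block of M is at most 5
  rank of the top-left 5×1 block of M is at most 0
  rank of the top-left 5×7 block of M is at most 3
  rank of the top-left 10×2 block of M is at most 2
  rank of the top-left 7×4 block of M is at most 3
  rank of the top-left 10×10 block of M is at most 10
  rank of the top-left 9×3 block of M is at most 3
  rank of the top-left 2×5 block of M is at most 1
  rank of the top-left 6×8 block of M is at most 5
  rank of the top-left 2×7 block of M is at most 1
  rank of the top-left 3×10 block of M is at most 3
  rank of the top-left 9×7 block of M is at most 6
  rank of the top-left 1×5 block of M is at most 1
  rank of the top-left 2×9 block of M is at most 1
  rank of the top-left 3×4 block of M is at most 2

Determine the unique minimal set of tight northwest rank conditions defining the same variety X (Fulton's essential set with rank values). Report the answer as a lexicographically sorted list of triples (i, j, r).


Rank table r_w(10×10) implied by the 16 constraints:

  row 1: 0, 1, 1, 1, 1, 1, 1, 1, 1, 1
  row 2: 0, 1, 1, 1, 1, 1, 1, 1, 1, 2
  row 3: 0, 1, 2, 2, 2, 2, 2, 2, 2, 3
  row 4: 0, 1, 2, 2, 3, 3, 3, 3, 3, 4
  row 5: 0, 1, 2, 2, 3, 3, 3, 4, 4, 5
  row 6: 1, 2, 3, 3, 4, 4, 4, 5, 5, 6
  row 7: 1, 2, 3, 3, 4, 5, 5, 6, 6, 7
  row 8: 1, 2, 3, 4, 5, 6, 6, 7, 7, 8
  row 9: 1, 2, 3, 4, 5, 6, 6, 7, 8, 9
  row 10: 1, 2, 3, 4, 5, 6, 7, 8, 9, 10

giving w = (2, 10, 3, 5, 8, 1, 6, 4, 9, 7) via Δ²R.

Fulton essential set (6 of the 18 Rothe cells):

[(2, 9, 1), (5, 1, 0), (5, 4, 2), (5, 7, 3), (7, 4, 3), (9, 7, 6)]


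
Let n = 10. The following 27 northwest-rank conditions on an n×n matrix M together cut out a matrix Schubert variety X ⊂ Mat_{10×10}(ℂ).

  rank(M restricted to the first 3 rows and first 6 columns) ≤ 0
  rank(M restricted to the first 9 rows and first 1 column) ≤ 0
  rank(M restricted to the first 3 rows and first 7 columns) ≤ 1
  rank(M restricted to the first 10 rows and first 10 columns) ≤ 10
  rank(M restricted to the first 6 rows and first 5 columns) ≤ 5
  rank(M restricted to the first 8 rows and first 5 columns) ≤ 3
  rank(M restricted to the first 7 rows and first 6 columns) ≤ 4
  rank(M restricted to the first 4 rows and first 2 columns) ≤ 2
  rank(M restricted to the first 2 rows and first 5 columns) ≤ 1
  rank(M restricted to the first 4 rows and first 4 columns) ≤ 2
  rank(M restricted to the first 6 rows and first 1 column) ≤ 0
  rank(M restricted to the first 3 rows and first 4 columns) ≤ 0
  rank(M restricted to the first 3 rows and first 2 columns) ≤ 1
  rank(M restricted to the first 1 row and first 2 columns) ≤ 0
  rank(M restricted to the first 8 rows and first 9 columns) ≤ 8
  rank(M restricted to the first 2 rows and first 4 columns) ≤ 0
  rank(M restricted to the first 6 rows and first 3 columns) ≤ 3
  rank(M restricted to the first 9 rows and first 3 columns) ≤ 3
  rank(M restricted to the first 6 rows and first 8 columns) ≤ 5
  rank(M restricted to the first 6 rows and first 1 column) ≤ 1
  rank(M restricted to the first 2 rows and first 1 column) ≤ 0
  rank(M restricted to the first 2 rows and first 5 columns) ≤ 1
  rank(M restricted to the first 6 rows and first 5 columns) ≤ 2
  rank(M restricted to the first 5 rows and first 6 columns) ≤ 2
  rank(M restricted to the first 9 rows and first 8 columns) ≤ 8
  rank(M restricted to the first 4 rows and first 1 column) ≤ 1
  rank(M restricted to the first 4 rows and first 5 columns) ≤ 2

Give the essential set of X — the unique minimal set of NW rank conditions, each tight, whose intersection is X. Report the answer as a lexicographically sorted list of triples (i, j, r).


Computing R[i][j] = min implied NW-rank bound (n=10, 27 conditions):

  0, 0, 0, 0, 0, 0, 1, 1, 1, 1
  0, 0, 0, 0, 0, 0, 1, 2, 2, 2
  0, 0, 0, 0, 0, 0, 1, 2, 3, 3
  0, 1, 1, 1, 1, 1, 2, 3, 4, 4
  0, 1, 2, 2, 2, 2, 3, 4, 5, 5
  0, 1, 2, 2, 2, 3, 4, 5, 6, 6
  0, 1, 2, 3, 3, 4, 5, 6, 7, 7
  0, 1, 2, 3, 3, 4, 5, 6, 7, 8
  0, 1, 2, 3, 4, 5, 6, 7, 8, 9
  1, 2, 3, 4, 5, 6, 7, 8, 9, 10

so w = (7, 8, 9, 2, 3, 6, 4, 10, 5, 1).

D(w) has 27 cells with 4 SE-corners; essential set:

[(3, 6, 0), (6, 5, 2), (8, 5, 3), (9, 1, 0)]


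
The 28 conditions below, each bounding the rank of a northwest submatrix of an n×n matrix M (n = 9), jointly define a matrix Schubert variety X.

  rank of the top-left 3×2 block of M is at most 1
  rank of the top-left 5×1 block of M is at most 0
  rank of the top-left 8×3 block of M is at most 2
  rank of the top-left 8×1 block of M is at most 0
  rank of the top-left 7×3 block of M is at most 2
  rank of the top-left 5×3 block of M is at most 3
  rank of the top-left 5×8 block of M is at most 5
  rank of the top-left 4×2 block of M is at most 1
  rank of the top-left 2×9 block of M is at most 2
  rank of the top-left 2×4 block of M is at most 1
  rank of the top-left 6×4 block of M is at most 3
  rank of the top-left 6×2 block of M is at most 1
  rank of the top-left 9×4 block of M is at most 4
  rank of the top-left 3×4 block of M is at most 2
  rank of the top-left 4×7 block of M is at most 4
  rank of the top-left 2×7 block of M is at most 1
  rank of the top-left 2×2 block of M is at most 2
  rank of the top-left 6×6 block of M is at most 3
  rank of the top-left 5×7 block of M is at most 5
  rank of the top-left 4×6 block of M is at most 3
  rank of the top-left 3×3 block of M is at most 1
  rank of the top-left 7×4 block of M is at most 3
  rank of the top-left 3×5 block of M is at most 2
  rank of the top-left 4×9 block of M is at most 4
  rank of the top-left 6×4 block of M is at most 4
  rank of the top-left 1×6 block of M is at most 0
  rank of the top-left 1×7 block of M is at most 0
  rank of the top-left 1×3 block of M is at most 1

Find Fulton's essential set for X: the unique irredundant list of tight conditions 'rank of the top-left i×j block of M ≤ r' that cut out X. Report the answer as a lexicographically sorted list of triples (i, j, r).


Reconstructing r_w from the 28 given conditions:

  0  0  0  0  0  0  0  1  1
  0  1  1  1  1  1  1  2  2
  0  1  1  2  2  2  2  3  3
  0  1  2  3  3  3  3  4  4
  0  1  2  3  3  3  4  5  5
  0  1  2  3  3  3  4  5  6
  0  1  2  3  4  4  5  6  7
  0  1  2  3  4  5  6  7  8
  1  2  3  4  5  6  7  8  9

second differences of R give the permutation w = (8, 2, 4, 3, 7, 9, 5, 6, 1).

|D(w)|=19, |Ess(w)|=4:

[(1, 7, 0), (3, 3, 1), (6, 6, 3), (8, 1, 0)]


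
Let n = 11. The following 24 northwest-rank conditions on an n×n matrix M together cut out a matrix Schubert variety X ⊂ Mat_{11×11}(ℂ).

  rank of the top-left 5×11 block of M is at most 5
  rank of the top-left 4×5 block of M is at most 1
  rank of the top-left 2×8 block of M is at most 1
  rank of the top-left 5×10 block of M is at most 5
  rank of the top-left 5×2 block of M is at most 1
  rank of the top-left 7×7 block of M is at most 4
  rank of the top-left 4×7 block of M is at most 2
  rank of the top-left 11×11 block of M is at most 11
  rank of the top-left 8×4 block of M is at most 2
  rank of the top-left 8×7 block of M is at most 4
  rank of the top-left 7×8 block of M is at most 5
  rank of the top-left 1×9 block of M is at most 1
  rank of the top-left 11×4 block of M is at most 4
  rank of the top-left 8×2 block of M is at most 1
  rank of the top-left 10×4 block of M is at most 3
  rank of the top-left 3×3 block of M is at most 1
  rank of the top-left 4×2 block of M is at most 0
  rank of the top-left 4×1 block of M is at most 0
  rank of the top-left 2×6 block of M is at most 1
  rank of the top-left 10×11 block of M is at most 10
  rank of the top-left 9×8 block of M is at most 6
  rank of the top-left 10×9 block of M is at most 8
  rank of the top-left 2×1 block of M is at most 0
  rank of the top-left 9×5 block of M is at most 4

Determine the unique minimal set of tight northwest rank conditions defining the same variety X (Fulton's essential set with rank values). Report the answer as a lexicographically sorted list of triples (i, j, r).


Reconstructing r_w from the 24 given conditions:

  0  0  1  1  1  1  1  1  1  1  1
  0  0  1  1  1  1  1  1  2  2  2
  0  0  1  1  1  2  2  2  3  3  3
  0  0  1  1  1  2  2  3  4  4  4
  1  1  2  2  2  3  3  4  5  5  5
  1  1  2  2  3  4  4  5  6  6  6
  1  1  2  2  3  4  4  5  6  7  7
  1  1  2  2  3  4  4  5  6  7  8
  1  2  3  3  4  5  5  6  7  8  9
  1  2  3  3  4  5  6  7  8  9  10
  1  2  3  4  5  6  7  8  9  10  11

second differences of R give the permutation w = (3, 9, 6, 8, 1, 5, 10, 11, 2, 7, 4).

Fulton essential set (8 of the 27 Rothe cells):

[(2, 8, 1), (4, 2, 0), (4, 5, 1), (4, 7, 2), (8, 2, 1), (8, 4, 2), (8, 7, 4), (10, 4, 3)]


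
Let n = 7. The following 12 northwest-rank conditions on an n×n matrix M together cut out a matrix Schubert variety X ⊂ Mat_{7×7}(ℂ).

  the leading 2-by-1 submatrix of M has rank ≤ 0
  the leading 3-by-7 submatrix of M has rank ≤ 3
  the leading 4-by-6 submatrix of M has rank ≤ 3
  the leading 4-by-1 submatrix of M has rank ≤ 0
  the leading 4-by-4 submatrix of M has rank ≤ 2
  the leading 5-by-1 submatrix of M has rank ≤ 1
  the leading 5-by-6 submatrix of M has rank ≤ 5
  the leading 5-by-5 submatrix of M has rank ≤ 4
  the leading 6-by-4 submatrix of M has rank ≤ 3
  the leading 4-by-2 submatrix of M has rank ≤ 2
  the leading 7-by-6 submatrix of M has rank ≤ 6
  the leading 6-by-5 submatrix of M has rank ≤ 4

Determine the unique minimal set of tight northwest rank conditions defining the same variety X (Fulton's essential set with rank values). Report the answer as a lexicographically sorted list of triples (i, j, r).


Rank table r_w(7×7) implied by the 12 constraints:

  R[1]: 0 | 1 | 1 | 1 | 1 | 1 | 1
  R[2]: 0 | 1 | 2 | 2 | 2 | 2 | 2
  R[3]: 0 | 1 | 2 | 2 | 3 | 3 | 3
  R[4]: 0 | 1 | 2 | 2 | 3 | 3 | 4
  R[5]: 1 | 2 | 3 | 3 | 4 | 4 | 5
  R[6]: 1 | 2 | 3 | 3 | 4 | 5 | 6
  R[7]: 1 | 2 | 3 | 4 | 5 | 6 | 7

giving w = (2, 3, 5, 7, 1, 6, 4) via Δ²R.

ℓ(w)=8; the 4 essential cells (i,j,r):

[(4, 1, 0), (4, 4, 2), (4, 6, 3), (6, 4, 3)]


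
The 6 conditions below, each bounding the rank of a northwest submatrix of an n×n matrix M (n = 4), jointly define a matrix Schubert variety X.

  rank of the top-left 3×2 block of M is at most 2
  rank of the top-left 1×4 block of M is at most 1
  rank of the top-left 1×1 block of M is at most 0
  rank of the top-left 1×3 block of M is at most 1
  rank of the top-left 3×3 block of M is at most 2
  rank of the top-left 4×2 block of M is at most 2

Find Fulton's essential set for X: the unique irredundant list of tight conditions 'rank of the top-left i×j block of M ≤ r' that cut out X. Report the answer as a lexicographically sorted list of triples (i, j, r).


The tightest implied rank at each (i,j), from the 6 conditions:

  row 1: 0  1  1  1
  row 2: 1  2  2  2
  row 3: 1  2  2  3
  row 4: 1  2  3  4

hence w(1..4) = (2, 1, 4, 3).

D(w) has 2 cells with 2 SE-corners; essential set:

[(1, 1, 0), (3, 3, 2)]
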